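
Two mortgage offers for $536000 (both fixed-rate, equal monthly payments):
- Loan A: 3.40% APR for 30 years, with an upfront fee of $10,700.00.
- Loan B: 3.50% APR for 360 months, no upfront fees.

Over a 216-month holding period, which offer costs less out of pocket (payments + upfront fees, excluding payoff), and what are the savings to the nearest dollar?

Loan A: at 3.40% the monthly rate is 0.0028333, so the payment is 536,000 × 0.0028333 / (1 − 1.0028333^−360) = $2,377.06.
Loan B: at 3.50% the monthly rate is 0.0029167, so the payment is 536,000 × 0.0029167 / (1 − 1.0029167^−360) = $2,406.88.
Over 216 months: Loan A costs 216 × $2,377.06 + $10,700.00 = $524,144.96; Loan B costs 216 × $2,406.88 = $519,886.08.
Loan B is cheaper by $524,144.96 − $519,886.08 = $4,258.88.

Loan B by $4,259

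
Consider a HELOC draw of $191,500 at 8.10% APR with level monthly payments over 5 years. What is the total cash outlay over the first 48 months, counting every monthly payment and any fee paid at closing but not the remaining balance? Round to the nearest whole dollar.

At 8.10% the monthly rate is 0.0067500, so the payment is 191,500 × 0.0067500 / (1 − 1.0067500^−60) = $3,892.10.
Total outlay = 48 × $3,892.10 = $186,820.80.

$186,821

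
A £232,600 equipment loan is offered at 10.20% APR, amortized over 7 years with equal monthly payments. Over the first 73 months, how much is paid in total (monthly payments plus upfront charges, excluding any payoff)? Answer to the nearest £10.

At 10.20% the monthly rate is 0.0085000, so the payment is 232,600 × 0.0085000 / (1 − 1.0085000^−84) = £3,885.51.
Total outlay = 73 × £3,885.51 = £283,642.23.

£283,640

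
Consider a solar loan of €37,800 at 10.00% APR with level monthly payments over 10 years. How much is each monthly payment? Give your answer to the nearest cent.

€499.53

At 10.00% the monthly rate is 0.0083333, so the payment is 37,800 × 0.0083333 / (1 − 1.0083333^−120) = €499.53.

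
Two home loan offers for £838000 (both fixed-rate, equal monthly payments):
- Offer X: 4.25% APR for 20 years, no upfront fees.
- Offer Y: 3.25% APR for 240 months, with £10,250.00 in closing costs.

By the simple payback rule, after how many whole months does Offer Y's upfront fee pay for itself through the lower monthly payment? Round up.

24 months

Offer X: at 4.25% the monthly rate is 0.0035417, so the payment is 838,000 × 0.0035417 / (1 − 1.0035417^−240) = £5,189.18.
Offer Y: monthly rate = 3.25%/12 = 0.0027083; payment = 838,000 × 0.0027083 / (1 − (1+0.0027083)^−240) = £4,753.10.
Monthly savings = £5,189.18 − £4,753.10 = £436.08.
Break-even = £10,250.00 / £436.08 = 23.50 → 24 months.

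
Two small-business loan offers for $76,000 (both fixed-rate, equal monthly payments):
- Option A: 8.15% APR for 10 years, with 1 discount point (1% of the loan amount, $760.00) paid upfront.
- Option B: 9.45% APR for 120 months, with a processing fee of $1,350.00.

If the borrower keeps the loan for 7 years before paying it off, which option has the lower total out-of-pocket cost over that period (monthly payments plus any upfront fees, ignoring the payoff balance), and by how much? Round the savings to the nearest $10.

Option A: monthly rate = 8.15%/12 = 0.0067917; payment = 76,000 × 0.0067917 / (1 − (1+0.0067917)^−120) = $928.12.
Option B: monthly rate = 9.45%/12 = 0.0078750; payment = 76,000 × 0.0078750 / (1 − (1+0.0078750)^−120) = $981.34.
Over 84 months: Option A costs 84 × $928.12 + $760.00 = $78,722.08; Option B costs 84 × $981.34 + $1,350.00 = $83,782.56.
Option A is cheaper by $83,782.56 − $78,722.08 = $5,060.48.

Option A by $5,060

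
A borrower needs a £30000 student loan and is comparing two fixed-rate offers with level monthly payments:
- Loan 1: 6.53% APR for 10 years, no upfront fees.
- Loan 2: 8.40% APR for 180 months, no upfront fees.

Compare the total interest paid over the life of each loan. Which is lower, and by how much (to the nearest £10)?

Loan 1 by £11,930

Loan 1: at 6.53% the monthly rate is 0.0054417, so the payment is 30,000 × 0.0054417 / (1 − 1.0054417^−120) = £341.10.
Total interest on Loan 1 = 120 × £341.10 − £30,000 = £10,932.00.
Loan 2: monthly rate = 8.4%/12 = 0.0070000; payment = 30,000 × 0.0070000 / (1 − (1+0.0070000)^−180) = £293.67.
Total interest on Loan 2 = 180 × £293.67 − £30,000 = £22,860.60.
Loan 1 is lower by £11,928.60.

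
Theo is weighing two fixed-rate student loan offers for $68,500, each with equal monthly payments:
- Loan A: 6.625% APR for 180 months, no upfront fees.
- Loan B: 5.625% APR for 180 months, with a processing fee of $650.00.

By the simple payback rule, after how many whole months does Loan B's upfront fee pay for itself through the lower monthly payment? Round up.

Loan A: at 6.625% the monthly rate is 0.0055208, so the payment is 68,500 × 0.0055208 / (1 − 1.0055208^−180) = $601.43.
Loan B: at 5.625% the monthly rate is 0.0046875, so the payment is 68,500 × 0.0046875 / (1 − 1.0046875^−180) = $564.26.
Monthly savings = $601.43 − $564.26 = $37.17.
Break-even = $650.00 / $37.17 = 17.49 → 18 months.

18 months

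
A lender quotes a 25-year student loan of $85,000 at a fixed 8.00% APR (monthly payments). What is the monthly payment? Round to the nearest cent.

Monthly rate = 8%/12 = 0.0066667; payment = 85,000 × 0.0066667 / (1 − (1+0.0066667)^−300) = $656.04.

$656.04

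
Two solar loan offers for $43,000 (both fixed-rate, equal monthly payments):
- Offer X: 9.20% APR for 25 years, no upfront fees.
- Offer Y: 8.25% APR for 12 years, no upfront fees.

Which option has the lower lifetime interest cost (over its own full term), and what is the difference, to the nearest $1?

Offer Y by $42,151

Offer X: at 9.20% the monthly rate is 0.0076667, so the payment is 43,000 × 0.0076667 / (1 − 1.0076667^−300) = $366.76.
Total interest on Offer X = 300 × $366.76 − $43,000 = $67,028.00.
Offer Y: monthly rate = 8.25%/12 = 0.0068750; payment = 43,000 × 0.0068750 / (1 − (1+0.0068750)^−144) = $471.37.
Total interest on Offer Y = 144 × $471.37 − $43,000 = $24,877.28.
Offer Y is lower by $42,150.72.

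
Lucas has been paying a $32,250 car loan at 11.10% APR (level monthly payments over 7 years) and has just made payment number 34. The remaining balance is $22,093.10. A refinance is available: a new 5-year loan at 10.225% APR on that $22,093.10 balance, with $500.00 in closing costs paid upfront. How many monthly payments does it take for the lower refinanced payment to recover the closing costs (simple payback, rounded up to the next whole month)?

7 months

Current payment = 32,250 × 11.1%/12 / (1 − (1+0.0092500)^−84) = $553.90.
Refinanced payment = 22,093.10 × 0.0085208 / (1 − (1+0.0085208)^−60) = $471.86.
Monthly savings = $553.90 − $471.86 = $82.04.
Break-even = $500.00 / $82.04 = 6.09 → 7 months.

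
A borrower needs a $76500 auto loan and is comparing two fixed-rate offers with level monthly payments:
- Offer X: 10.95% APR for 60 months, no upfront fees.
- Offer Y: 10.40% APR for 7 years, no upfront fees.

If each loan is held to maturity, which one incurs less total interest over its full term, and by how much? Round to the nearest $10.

Offer X: monthly rate = 10.95%/12 = 0.0091250; payment = 76,500 × 0.0091250 / (1 − (1+0.0091250)^−60) = $1,661.39.
Total interest on Offer X = 60 × $1,661.39 − $76,500 = $23,183.40.
Offer Y: monthly rate = 10.4%/12 = 0.0086667; payment = 76,500 × 0.0086667 / (1 − (1+0.0086667)^−84) = $1,285.86.
Total interest on Offer Y = 84 × $1,285.86 − $76,500 = $31,512.24.
Offer X is lower by $8,328.84.

Offer X by $8,330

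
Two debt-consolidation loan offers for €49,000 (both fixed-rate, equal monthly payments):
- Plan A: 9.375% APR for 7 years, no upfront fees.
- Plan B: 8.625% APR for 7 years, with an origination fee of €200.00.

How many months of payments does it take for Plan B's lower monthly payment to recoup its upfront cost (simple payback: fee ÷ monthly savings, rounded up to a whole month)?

11 months

Plan A: monthly rate = 9.375%/12 = 0.0078125; payment = 49,000 × 0.0078125 / (1 − (1+0.0078125)^−84) = €797.72.
Plan B: monthly rate = 8.625%/12 = 0.0071875; payment = 49,000 × 0.0071875 / (1 − (1+0.0071875)^−84) = €779.07.
Monthly savings = €797.72 − €779.07 = €18.65.
Break-even = €200.00 / €18.65 = 10.72 → 11 months.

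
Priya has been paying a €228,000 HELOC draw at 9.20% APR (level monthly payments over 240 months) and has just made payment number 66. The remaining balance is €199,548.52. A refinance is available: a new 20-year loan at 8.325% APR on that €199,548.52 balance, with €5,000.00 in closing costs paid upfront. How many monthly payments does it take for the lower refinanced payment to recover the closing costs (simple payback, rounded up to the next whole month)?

Current payment = 228,000 × 9.2%/12 / (1 − (1+0.0076667)^−240) = €2,080.79.
Refinanced payment = 199,548.52 × 0.0069375 / (1 − (1+0.0069375)^−240) = €1,709.69.
Monthly savings = €2,080.79 − €1,709.69 = €371.10.
Break-even = €5,000.00 / €371.10 = 13.47 → 14 months.

14 months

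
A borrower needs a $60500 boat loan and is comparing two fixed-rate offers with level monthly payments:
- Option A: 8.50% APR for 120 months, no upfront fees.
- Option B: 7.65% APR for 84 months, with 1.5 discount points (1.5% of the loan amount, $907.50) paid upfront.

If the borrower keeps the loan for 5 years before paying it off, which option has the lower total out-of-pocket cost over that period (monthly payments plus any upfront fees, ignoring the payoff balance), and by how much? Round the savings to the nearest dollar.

Option A by $11,848

Option A: at 8.50% the monthly rate is 0.0070833, so the payment is 60,500 × 0.0070833 / (1 − 1.0070833^−120) = $750.11.
Option B: at 7.65% the monthly rate is 0.0063750, so the payment is 60,500 × 0.0063750 / (1 − 1.0063750^−84) = $932.45.
Over 60 months: Option A costs 60 × $750.11 = $45,006.60; Option B costs 60 × $932.45 + $907.50 = $56,854.50.
Option A is cheaper by $56,854.50 − $45,006.60 = $11,847.90.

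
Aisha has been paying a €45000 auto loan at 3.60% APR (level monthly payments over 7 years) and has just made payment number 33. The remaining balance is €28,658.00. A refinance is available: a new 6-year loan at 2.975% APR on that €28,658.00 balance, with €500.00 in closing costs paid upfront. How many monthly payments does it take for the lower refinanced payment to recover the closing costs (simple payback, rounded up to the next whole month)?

3 months

Current payment = 45,000 × 3.6%/12 / (1 − (1+0.0030000)^−84) = €606.85.
Refinanced payment = 28,658.00 × 0.0024792 / (1 − (1+0.0024792)^−72) = €435.10.
Monthly savings = €606.85 − €435.10 = €171.75.
Break-even = €500.00 / €171.75 = 2.91 → 3 months.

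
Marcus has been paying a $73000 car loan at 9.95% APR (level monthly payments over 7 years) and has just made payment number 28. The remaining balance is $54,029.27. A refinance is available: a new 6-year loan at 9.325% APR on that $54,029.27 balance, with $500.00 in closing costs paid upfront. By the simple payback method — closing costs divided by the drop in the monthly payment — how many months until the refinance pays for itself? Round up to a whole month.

Current payment = 73,000 × 9.95%/12 / (1 − (1+0.0082917)^−84) = $1,210.00.
Refinanced payment = 54,029.27 × 0.0077708 / (1 − (1+0.0077708)^−72) = $982.64.
Monthly savings = $1,210.00 − $982.64 = $227.36.
Break-even = $500.00 / $227.36 = 2.20 → 3 months.

3 months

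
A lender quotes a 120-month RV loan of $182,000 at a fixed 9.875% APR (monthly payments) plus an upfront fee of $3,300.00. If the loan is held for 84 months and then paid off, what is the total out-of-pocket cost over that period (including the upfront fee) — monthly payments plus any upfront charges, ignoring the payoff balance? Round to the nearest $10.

$204,280

Monthly rate = 9.875%/12 = 0.0082292; payment = 182,000 × 0.0082292 / (1 − (1+0.0082292)^−120) = $2,392.56.
Total outlay = 84 × $2,392.56 + $3,300.00 = $204,275.04.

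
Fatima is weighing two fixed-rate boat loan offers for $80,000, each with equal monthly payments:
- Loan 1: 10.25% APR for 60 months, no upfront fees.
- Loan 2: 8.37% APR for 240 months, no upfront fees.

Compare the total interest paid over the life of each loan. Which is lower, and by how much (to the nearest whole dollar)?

Loan 1: at 10.25% the monthly rate is 0.0085417, so the payment is 80,000 × 0.0085417 / (1 − 1.0085417^−60) = $1,709.62.
Total interest on Loan 1 = 60 × $1,709.62 − $80,000 = $22,577.20.
Loan 2: at 8.37% the monthly rate is 0.0069750, so the payment is 80,000 × 0.0069750 / (1 − 1.0069750^−240) = $687.69.
Total interest on Loan 2 = 240 × $687.69 − $80,000 = $85,045.60.
Loan 1 is lower by $62,468.40.

Loan 1 by $62,468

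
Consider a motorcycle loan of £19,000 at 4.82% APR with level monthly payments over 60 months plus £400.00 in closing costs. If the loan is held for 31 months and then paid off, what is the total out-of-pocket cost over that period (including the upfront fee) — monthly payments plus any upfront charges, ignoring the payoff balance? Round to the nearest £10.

£11,470

Monthly rate = 4.82%/12 = 0.0040167; payment = 19,000 × 0.0040167 / (1 − (1+0.0040167)^−60) = £356.99.
Total outlay = 31 × £356.99 + £400.00 = £11,466.69.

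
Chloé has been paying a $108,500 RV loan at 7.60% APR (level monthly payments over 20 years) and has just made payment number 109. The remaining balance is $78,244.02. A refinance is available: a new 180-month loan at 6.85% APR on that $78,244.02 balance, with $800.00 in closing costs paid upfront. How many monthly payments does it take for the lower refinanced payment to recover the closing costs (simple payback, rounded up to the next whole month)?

5 months

Current payment = 108,500 × 7.6%/12 / (1 − (1+0.0063333)^−240) = $880.71.
Refinanced payment = 78,244.02 × 0.0057083 / (1 − (1+0.0057083)^−180) = $696.73.
Monthly savings = $880.71 − $696.73 = $183.98.
Break-even = $800.00 / $183.98 = 4.35 → 5 months.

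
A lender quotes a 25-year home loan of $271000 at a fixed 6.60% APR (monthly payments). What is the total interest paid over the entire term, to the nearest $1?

Monthly rate = 6.6%/12 = 0.0055000; payment = 271,000 × 0.0055000 / (1 − (1+0.0055000)^−300) = $1,846.78.
Total paid = 300 × $1,846.78 = $554,034.00; interest = $554,034.00 − $271,000 = $283,034.00.

$283,034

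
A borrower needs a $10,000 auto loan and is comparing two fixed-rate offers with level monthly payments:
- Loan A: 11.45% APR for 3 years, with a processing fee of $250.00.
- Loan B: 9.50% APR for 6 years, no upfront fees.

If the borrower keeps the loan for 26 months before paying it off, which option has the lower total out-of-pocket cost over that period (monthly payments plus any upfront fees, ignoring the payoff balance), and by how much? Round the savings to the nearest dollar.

Loan B by $4,066

Loan A: at 11.45% the monthly rate is 0.0095417, so the payment is 10,000 × 0.0095417 / (1 − 1.0095417^−36) = $329.52.
Loan B: monthly rate = 9.5%/12 = 0.0079167; payment = 10,000 × 0.0079167 / (1 − (1+0.0079167)^−72) = $182.75.
Over 26 months: Loan A costs 26 × $329.52 + $250.00 = $8,817.52; Loan B costs 26 × $182.75 = $4,751.50.
Loan B is cheaper by $8,817.52 − $4,751.50 = $4,066.02.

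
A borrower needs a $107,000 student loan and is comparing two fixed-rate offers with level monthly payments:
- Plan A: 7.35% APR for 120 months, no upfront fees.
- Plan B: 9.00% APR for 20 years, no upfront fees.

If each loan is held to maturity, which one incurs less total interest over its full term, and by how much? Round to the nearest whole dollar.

Plan A: at 7.35% the monthly rate is 0.0061250, so the payment is 107,000 × 0.0061250 / (1 − 1.0061250^−120) = $1,261.75.
Total interest on Plan A = 120 × $1,261.75 − $107,000 = $44,410.00.
Plan B: at 9.00% the monthly rate is 0.0075000, so the payment is 107,000 × 0.0075000 / (1 − 1.0075000^−240) = $962.71.
Total interest on Plan B = 240 × $962.71 − $107,000 = $124,050.40.
Plan A is lower by $79,640.40.

Plan A by $79,640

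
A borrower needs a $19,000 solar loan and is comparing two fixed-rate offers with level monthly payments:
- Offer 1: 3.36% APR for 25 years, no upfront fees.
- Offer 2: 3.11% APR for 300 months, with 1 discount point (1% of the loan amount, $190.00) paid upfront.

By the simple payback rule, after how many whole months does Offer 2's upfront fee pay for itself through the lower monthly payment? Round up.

Offer 1: at 3.36% the monthly rate is 0.0028000, so the payment is 19,000 × 0.0028000 / (1 − 1.0028000^−300) = $93.70.
Offer 2: monthly rate = 3.11%/12 = 0.0025917; payment = 19,000 × 0.0025917 / (1 − (1+0.0025917)^−300) = $91.19.
Monthly savings = $93.70 − $91.19 = $2.51.
Break-even = $190.00 / $2.51 = 75.70 → 76 months.

76 months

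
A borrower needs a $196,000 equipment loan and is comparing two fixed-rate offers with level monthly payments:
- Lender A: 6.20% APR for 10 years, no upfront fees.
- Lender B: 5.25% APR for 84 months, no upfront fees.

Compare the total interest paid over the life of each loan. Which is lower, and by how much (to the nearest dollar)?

Lender A: at 6.20% the monthly rate is 0.0051667, so the payment is 196,000 × 0.0051667 / (1 − 1.0051667^−120) = $2,195.74.
Total interest on Lender A = 120 × $2,195.74 − $196,000 = $67,488.80.
Lender B: monthly rate = 5.25%/12 = 0.0043750; payment = 196,000 × 0.0043750 / (1 − (1+0.0043750)^−84) = $2,793.33.
Total interest on Lender B = 84 × $2,793.33 − $196,000 = $38,639.72.
Lender B is lower by $28,849.08.

Lender B by $28,849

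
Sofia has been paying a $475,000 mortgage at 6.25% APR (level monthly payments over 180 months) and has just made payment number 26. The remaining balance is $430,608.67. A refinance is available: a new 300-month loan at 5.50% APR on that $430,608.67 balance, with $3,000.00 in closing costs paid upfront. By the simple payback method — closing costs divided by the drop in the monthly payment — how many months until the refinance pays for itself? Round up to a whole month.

3 months

Current payment = 475,000 × 6.25%/12 / (1 − (1+0.0052083)^−180) = $4,072.76.
Refinanced payment = 430,608.67 × 0.0045833 / (1 − (1+0.0045833)^−300) = $2,644.31.
Monthly savings = $4,072.76 − $2,644.31 = $1,428.45.
Break-even = $3,000.00 / $1,428.45 = 2.10 → 3 months.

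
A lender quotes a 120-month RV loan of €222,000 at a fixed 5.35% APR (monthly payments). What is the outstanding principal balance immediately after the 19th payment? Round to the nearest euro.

€194,245

With monthly rate i = 5.35%/12 = 0.0044583, the balance after k of n payments is P · [(1+i)^n − (1+i)^k] / [(1+i)^n − 1].
(1+0.0044583)^120 = 1.70541917 and (1+0.0044583)^19 = 1.08819468, so the balance is 222,000 × (1.70541917 − 1.08819468) / (1.70541917 − 1) = €194,244.56.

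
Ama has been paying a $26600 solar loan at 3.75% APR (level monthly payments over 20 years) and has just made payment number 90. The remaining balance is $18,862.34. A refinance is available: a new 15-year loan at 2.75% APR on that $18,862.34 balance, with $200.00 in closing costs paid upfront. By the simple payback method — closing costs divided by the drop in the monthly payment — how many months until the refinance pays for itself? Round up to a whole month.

7 months

Current payment = 26,600 × 3.75%/12 / (1 − (1+0.0031250)^−240) = $157.71.
Refinanced payment = 18,862.34 × 0.0022917 / (1 − (1+0.0022917)^−180) = $128.00.
Monthly savings = $157.71 − $128.00 = $29.71.
Break-even = $200.00 / $29.71 = 6.73 → 7 months.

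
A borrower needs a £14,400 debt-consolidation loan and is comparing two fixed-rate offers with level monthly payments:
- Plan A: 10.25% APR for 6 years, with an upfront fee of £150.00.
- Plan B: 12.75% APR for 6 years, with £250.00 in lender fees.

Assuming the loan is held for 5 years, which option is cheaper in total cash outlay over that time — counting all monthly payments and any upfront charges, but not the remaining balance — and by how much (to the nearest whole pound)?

Plan A by £1,215

Plan A: at 10.25% the monthly rate is 0.0085417, so the payment is 14,400 × 0.0085417 / (1 − 1.0085417^−72) = £268.59.
Plan B: at 12.75% the monthly rate is 0.0106250, so the payment is 14,400 × 0.0106250 / (1 − 1.0106250^−72) = £287.17.
Over 60 months: Plan A costs 60 × £268.59 + £150.00 = £16,265.40; Plan B costs 60 × £287.17 + £250.00 = £17,480.20.
Plan A is cheaper by £17,480.20 − £16,265.40 = £1,214.80.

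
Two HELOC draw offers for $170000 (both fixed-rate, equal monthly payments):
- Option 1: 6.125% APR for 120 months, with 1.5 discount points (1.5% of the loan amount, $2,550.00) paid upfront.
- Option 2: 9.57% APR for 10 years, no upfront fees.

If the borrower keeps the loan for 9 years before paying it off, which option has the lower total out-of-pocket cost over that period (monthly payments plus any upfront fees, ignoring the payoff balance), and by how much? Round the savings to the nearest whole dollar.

Option 1: at 6.125% the monthly rate is 0.0051042, so the payment is 170,000 × 0.0051042 / (1 − 1.0051042^−120) = $1,898.04.
Option 2: monthly rate = 9.57%/12 = 0.0079750; payment = 170,000 × 0.0079750 / (1 − (1+0.0079750)^−120) = $2,206.28.
Over 108 months: Option 1 costs 108 × $1,898.04 + $2,550.00 = $207,538.32; Option 2 costs 108 × $2,206.28 = $238,278.24.
Option 1 is cheaper by $238,278.24 − $207,538.32 = $30,739.92.

Option 1 by $30,740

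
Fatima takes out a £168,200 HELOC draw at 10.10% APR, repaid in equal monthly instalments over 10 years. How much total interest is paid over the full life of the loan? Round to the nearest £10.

£99,650

At 10.10% the monthly rate is 0.0084167, so the payment is 168,200 × 0.0084167 / (1 − 1.0084167^−120) = £2,232.10.
Total paid = 120 × £2,232.10 = £267,852.00; interest = £267,852.00 − £168,200 = £99,652.00.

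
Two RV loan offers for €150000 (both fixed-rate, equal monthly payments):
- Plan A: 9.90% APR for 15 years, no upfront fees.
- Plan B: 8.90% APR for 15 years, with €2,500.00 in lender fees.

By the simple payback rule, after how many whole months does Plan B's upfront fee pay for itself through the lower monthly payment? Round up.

28 months

Plan A: monthly rate = 9.9%/12 = 0.0082500; payment = 150,000 × 0.0082500 / (1 − (1+0.0082500)^−180) = €1,602.74.
Plan B: at 8.90% the monthly rate is 0.0074167, so the payment is 150,000 × 0.0074167 / (1 − 1.0074167^−180) = €1,512.49.
Monthly savings = €1,602.74 − €1,512.49 = €90.25.
Break-even = €2,500.00 / €90.25 = 27.70 → 28 months.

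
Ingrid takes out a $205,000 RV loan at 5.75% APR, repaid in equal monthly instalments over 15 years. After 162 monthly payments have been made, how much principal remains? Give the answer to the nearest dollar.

$29,291

With monthly rate i = 5.75%/12 = 0.0047917, the balance after k of n payments is P · [(1+i)^n − (1+i)^k] / [(1+i)^n − 1].
(1+0.0047917)^180 = 2.36420112 and (1+0.0047917)^162 = 2.16928182, so the balance is 205,000 × (2.36420112 − 2.16928182) / (2.36420112 − 1) = $29,290.74.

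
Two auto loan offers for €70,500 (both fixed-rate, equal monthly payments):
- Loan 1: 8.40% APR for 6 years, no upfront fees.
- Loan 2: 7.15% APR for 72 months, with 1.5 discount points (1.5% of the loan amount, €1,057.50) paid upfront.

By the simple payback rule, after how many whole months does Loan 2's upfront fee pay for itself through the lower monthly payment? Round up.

Loan 1: monthly rate = 8.4%/12 = 0.0070000; payment = 70,500 × 0.0070000 / (1 − (1+0.0070000)^−72) = €1,249.91.
Loan 2: monthly rate = 7.15%/12 = 0.0059583; payment = 70,500 × 0.0059583 / (1 − (1+0.0059583)^−72) = €1,207.04.
Monthly savings = €1,249.91 − €1,207.04 = €42.87.
Break-even = €1,057.50 / €42.87 = 24.67 → 25 months.

25 months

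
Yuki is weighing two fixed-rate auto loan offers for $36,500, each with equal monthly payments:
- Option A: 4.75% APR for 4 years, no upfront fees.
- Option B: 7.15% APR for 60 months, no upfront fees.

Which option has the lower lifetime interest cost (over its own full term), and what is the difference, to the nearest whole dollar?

Option A by $3,371

Option A: at 4.75% the monthly rate is 0.0039583, so the payment is 36,500 × 0.0039583 / (1 − 1.0039583^−48) = $836.44.
Total interest on Option A = 48 × $836.44 − $36,500 = $3,649.12.
Option B: at 7.15% the monthly rate is 0.0059583, so the payment is 36,500 × 0.0059583 / (1 − 1.0059583^−60) = $725.33.
Total interest on Option B = 60 × $725.33 − $36,500 = $7,019.80.
Option A is lower by $3,370.68.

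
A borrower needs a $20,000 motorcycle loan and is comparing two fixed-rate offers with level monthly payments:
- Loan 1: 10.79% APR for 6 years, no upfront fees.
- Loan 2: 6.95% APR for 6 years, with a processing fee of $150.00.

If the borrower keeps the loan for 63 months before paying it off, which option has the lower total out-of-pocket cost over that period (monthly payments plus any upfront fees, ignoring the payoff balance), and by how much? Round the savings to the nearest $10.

Loan 2 by $2,250

Loan 1: at 10.79% the monthly rate is 0.0089917, so the payment is 20,000 × 0.0089917 / (1 − 1.0089917^−72) = $378.53.
Loan 2: at 6.95% the monthly rate is 0.0057917, so the payment is 20,000 × 0.0057917 / (1 − 1.0057917^−72) = $340.50.
Over 63 months: Loan 1 costs 63 × $378.53 = $23,847.39; Loan 2 costs 63 × $340.50 + $150.00 = $21,601.50.
Loan 2 is cheaper by $23,847.39 − $21,601.50 = $2,245.89.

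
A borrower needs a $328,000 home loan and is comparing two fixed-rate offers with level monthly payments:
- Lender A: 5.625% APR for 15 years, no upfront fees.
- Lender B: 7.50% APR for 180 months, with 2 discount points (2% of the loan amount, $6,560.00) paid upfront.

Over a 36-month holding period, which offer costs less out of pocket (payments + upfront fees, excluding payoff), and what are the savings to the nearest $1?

Lender A: at 5.625% the monthly rate is 0.0046875, so the payment is 328,000 × 0.0046875 / (1 − 1.0046875^−180) = $2,701.84.
Lender B: monthly rate = 7.5%/12 = 0.0062500; payment = 328,000 × 0.0062500 / (1 − (1+0.0062500)^−180) = $3,040.60.
Over 36 months: Lender A costs 36 × $2,701.84 = $97,266.24; Lender B costs 36 × $3,040.60 + $6,560.00 = $116,021.60.
Lender A is cheaper by $116,021.60 − $97,266.24 = $18,755.36.

Lender A by $18,755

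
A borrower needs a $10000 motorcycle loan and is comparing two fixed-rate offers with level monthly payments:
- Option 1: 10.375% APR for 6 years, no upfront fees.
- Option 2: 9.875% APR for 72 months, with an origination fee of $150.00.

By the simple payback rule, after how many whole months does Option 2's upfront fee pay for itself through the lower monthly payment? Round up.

60 months

Option 1: monthly rate = 10.375%/12 = 0.0086458; payment = 10,000 × 0.0086458 / (1 − (1+0.0086458)^−72) = $187.16.
Option 2: monthly rate = 9.875%/12 = 0.0082292; payment = 10,000 × 0.0082292 / (1 − (1+0.0082292)^−72) = $184.63.
Monthly savings = $187.16 − $184.63 = $2.53.
Break-even = $150.00 / $2.53 = 59.29 → 60 months.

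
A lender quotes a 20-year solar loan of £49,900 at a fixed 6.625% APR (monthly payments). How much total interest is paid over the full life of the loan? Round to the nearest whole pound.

£40,273

Monthly rate = 6.625%/12 = 0.0055208; payment = 49,900 × 0.0055208 / (1 − (1+0.0055208)^−240) = £375.72.
Total paid = 240 × £375.72 = £90,172.80; interest = £90,172.80 − £49,900 = £40,272.80.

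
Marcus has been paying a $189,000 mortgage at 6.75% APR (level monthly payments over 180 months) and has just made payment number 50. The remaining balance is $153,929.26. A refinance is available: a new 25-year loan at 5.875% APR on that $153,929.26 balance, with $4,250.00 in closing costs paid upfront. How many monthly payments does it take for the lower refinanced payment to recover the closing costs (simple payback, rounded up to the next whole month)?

7 months

Current payment = 189,000 × 6.75%/12 / (1 − (1+0.0056250)^−180) = $1,672.48.
Refinanced payment = 153,929.26 × 0.0048958 / (1 − (1+0.0048958)^−300) = $980.04.
Monthly savings = $1,672.48 − $980.04 = $692.44.
Break-even = $4,250.00 / $692.44 = 6.14 → 7 months.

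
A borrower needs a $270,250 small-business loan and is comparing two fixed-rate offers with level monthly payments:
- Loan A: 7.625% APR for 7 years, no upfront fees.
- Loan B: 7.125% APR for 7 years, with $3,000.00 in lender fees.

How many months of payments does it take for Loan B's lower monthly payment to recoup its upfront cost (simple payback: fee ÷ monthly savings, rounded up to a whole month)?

Loan A: monthly rate = 7.625%/12 = 0.0063542; payment = 270,250 × 0.0063542 / (1 − (1+0.0063542)^−84) = $4,161.86.
Loan B: at 7.125% the monthly rate is 0.0059375, so the payment is 270,250 × 0.0059375 / (1 − 1.0059375^−84) = $4,095.33.
Monthly savings = $4,161.86 − $4,095.33 = $66.53.
Break-even = $3,000.00 / $66.53 = 45.09 → 46 months.

46 months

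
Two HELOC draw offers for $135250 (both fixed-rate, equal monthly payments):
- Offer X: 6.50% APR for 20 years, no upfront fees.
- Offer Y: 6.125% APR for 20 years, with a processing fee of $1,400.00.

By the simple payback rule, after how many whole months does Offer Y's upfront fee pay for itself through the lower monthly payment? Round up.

48 months

Offer X: at 6.50% the monthly rate is 0.0054167, so the payment is 135,250 × 0.0054167 / (1 − 1.0054167^−240) = $1,008.39.
Offer Y: monthly rate = 6.125%/12 = 0.0051042; payment = 135,250 × 0.0051042 / (1 − (1+0.0051042)^−240) = $978.75.
Monthly savings = $1,008.39 − $978.75 = $29.64.
Break-even = $1,400.00 / $29.64 = 47.23 → 48 months.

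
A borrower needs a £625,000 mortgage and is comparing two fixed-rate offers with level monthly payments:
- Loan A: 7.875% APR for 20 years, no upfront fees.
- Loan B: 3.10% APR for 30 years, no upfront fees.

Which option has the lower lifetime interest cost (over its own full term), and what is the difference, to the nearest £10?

Loan A: monthly rate = 7.875%/12 = 0.0065625; payment = 625,000 × 0.0065625 / (1 − (1+0.0065625)^−240) = £5,179.23.
Total interest on Loan A = 240 × £5,179.23 − £625,000 = £618,015.20.
Loan B: at 3.10% the monthly rate is 0.0025833, so the payment is 625,000 × 0.0025833 / (1 − 1.0025833^−360) = £2,668.85.
Total interest on Loan B = 360 × £2,668.85 − £625,000 = £335,786.00.
Loan B is lower by £282,229.20.

Loan B by £282,230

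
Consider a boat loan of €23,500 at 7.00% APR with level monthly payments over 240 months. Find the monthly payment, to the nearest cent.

At 7.00% the monthly rate is 0.0058333, so the payment is 23,500 × 0.0058333 / (1 − 1.0058333^−240) = €182.20.

€182.20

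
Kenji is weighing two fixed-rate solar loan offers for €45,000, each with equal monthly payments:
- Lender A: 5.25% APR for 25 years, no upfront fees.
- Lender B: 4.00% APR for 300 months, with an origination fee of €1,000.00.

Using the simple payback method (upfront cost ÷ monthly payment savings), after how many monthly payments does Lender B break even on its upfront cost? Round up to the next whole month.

Lender A: monthly rate = 5.25%/12 = 0.0043750; payment = 45,000 × 0.0043750 / (1 − (1+0.0043750)^−300) = €269.66.
Lender B: at 4.00% the monthly rate is 0.0033333, so the payment is 45,000 × 0.0033333 / (1 − 1.0033333^−300) = €237.53.
Monthly savings = €269.66 − €237.53 = €32.13.
Break-even = €1,000.00 / €32.13 = 31.12 → 32 months.

32 months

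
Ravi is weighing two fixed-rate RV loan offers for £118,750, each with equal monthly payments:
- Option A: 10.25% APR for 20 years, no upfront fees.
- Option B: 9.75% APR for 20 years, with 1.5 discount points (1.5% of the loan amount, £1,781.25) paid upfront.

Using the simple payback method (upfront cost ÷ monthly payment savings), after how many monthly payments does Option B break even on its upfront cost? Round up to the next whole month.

Option A: monthly rate = 10.25%/12 = 0.0085417; payment = 118,750 × 0.0085417 / (1 − (1+0.0085417)^−240) = £1,165.70.
Option B: at 9.75% the monthly rate is 0.0081250, so the payment is 118,750 × 0.0081250 / (1 − 1.0081250^−240) = £1,126.36.
Monthly savings = £1,165.70 − £1,126.36 = £39.34.
Break-even = £1,781.25 / £39.34 = 45.28 → 46 months.

46 months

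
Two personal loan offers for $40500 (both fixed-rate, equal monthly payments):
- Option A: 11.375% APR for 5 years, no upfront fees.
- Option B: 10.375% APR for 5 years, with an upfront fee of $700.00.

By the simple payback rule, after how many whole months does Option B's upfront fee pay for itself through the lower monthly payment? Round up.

35 months

Option A: monthly rate = 11.375%/12 = 0.0094792; payment = 40,500 × 0.0094792 / (1 − (1+0.0094792)^−60) = $888.16.
Option B: monthly rate = 10.375%/12 = 0.0086458; payment = 40,500 × 0.0086458 / (1 − (1+0.0086458)^−60) = $868.00.
Monthly savings = $888.16 − $868.00 = $20.16.
Break-even = $700.00 / $20.16 = 34.72 → 35 months.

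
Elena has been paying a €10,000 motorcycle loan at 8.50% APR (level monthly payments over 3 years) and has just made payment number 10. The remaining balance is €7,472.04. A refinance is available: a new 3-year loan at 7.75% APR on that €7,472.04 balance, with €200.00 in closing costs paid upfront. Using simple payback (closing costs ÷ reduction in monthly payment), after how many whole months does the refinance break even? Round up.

Current payment = 10,000 × 8.5%/12 / (1 − (1+0.0070833)^−36) = €315.68.
Refinanced payment = 7,472.04 × 0.0064583 / (1 − (1+0.0064583)^−36) = €233.29.
Monthly savings = €315.68 − €233.29 = €82.39.
Break-even = €200.00 / €82.39 = 2.43 → 3 months.

3 months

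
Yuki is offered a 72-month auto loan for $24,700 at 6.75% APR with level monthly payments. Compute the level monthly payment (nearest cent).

At 6.75% the monthly rate is 0.0056250, so the payment is 24,700 × 0.0056250 / (1 − 1.0056250^−72) = $418.15.

$418.15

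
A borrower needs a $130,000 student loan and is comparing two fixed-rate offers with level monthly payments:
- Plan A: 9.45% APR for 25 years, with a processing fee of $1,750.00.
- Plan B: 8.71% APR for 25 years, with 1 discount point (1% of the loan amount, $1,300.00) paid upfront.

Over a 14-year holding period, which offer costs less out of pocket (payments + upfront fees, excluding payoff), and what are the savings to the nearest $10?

Plan A: monthly rate = 9.45%/12 = 0.0078750; payment = 130,000 × 0.0078750 / (1 − (1+0.0078750)^−300) = $1,131.29.
Plan B: monthly rate = 8.71%/12 = 0.0072583; payment = 130,000 × 0.0072583 / (1 − (1+0.0072583)^−300) = $1,065.26.
Over 168 months: Plan A costs 168 × $1,131.29 + $1,750.00 = $191,806.72; Plan B costs 168 × $1,065.26 + $1,300.00 = $180,263.68.
Plan B is cheaper by $191,806.72 − $180,263.68 = $11,543.04.

Plan B by $11,540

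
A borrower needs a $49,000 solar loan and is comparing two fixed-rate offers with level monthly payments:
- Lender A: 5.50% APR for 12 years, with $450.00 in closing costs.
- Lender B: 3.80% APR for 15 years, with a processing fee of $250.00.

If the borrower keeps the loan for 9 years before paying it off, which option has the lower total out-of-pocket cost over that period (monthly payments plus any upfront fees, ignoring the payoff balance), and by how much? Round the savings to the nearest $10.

Lender B by $11,870

Lender A: at 5.50% the monthly rate is 0.0045833, so the payment is 49,000 × 0.0045833 / (1 − 1.0045833^−144) = $465.58.
Lender B: monthly rate = 3.8%/12 = 0.0031667; payment = 49,000 × 0.0031667 / (1 − (1+0.0031667)^−180) = $357.56.
Over 108 months: Lender A costs 108 × $465.58 + $450.00 = $50,732.64; Lender B costs 108 × $357.56 + $250.00 = $38,866.48.
Lender B is cheaper by $50,732.64 − $38,866.48 = $11,866.16.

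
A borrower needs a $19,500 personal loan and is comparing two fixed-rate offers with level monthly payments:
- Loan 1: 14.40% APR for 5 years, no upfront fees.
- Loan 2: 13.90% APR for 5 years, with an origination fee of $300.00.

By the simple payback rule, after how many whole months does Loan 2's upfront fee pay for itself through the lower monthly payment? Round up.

60 months

Loan 1: monthly rate = 14.4%/12 = 0.0120000; payment = 19,500 × 0.0120000 / (1 − (1+0.0120000)^−60) = $457.78.
Loan 2: at 13.90% the monthly rate is 0.0115833, so the payment is 19,500 × 0.0115833 / (1 − 1.0115833^−60) = $452.72.
Monthly savings = $457.78 − $452.72 = $5.06.
Break-even = $300.00 / $5.06 = 59.29 → 60 months.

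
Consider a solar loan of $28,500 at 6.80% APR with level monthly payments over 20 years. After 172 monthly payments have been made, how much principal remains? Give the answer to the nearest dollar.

$12,248

With monthly rate i = 6.8%/12 = 0.0056667, the balance after k of n payments is P · [(1+i)^n − (1+i)^k] / [(1+i)^n − 1].
(1+0.0056667)^240 = 3.88126512 and (1+0.0056667)^172 = 2.64300228, so the balance is 28,500 × (3.88126512 − 2.64300228) / (3.88126512 − 1) = $12,248.26.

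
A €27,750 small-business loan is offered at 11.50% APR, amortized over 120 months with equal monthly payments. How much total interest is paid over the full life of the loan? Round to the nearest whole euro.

€19,068

At 11.50% the monthly rate is 0.0095833, so the payment is 27,750 × 0.0095833 / (1 − 1.0095833^−120) = €390.15.
Total paid = 120 × €390.15 = €46,818.00; interest = €46,818.00 − €27,750 = €19,068.00.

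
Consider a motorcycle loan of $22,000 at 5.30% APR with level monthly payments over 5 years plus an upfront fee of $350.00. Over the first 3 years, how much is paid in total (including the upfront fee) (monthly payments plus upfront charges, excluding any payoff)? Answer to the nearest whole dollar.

$15,405

Monthly rate = 5.3%/12 = 0.0044167; payment = 22,000 × 0.0044167 / (1 − (1+0.0044167)^−60) = $418.20.
Total outlay = 36 × $418.20 + $350.00 = $15,405.20.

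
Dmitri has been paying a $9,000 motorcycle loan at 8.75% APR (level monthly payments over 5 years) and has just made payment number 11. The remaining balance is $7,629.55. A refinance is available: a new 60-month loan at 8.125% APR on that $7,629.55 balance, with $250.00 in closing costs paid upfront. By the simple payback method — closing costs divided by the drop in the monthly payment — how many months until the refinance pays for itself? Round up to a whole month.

Current payment = 9,000 × 8.75%/12 / (1 − (1+0.0072917)^−60) = $185.74.
Refinanced payment = 7,629.55 × 0.0067708 / (1 − (1+0.0067708)^−60) = $155.16.
Monthly savings = $185.74 − $155.16 = $30.58.
Break-even = $250.00 / $30.58 = 8.18 → 9 months.

9 months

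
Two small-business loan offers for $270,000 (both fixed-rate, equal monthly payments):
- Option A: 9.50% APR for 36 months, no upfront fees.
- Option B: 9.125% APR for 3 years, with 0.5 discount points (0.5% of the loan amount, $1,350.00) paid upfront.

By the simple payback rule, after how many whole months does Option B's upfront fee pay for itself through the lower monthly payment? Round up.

29 months

Option A: monthly rate = 9.5%/12 = 0.0079167; payment = 270,000 × 0.0079167 / (1 − (1+0.0079167)^−36) = $8,648.90.
Option B: at 9.125% the monthly rate is 0.0076042, so the payment is 270,000 × 0.0076042 / (1 − 1.0076042^−36) = $8,601.64.
Monthly savings = $8,648.90 − $8,601.64 = $47.26.
Break-even = $1,350.00 / $47.26 = 28.57 → 29 months.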